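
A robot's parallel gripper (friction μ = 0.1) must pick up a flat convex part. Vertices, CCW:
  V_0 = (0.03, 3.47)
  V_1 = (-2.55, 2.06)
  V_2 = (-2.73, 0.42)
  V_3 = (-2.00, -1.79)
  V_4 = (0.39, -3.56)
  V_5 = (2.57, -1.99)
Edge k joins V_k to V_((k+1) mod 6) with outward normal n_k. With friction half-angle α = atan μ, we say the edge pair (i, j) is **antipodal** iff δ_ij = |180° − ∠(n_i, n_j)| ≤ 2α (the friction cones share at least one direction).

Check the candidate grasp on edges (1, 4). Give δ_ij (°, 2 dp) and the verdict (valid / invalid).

δ = 47.98°, invalid

α = atan 0.1 = 5.71°;  2α = 11.42°
edge 1: e_1 = (-0.18, -1.64);  n_1 = (-0.9940, +0.1091)
edge 4: e_4 = (+2.18, +1.57);  n_4 = (+0.5844, -0.8115)
∠(n_1, n_4) = 132.02°
δ = |180° − 132.02°| = 47.98°
47.98° > 2α = 11.42°  →  invalid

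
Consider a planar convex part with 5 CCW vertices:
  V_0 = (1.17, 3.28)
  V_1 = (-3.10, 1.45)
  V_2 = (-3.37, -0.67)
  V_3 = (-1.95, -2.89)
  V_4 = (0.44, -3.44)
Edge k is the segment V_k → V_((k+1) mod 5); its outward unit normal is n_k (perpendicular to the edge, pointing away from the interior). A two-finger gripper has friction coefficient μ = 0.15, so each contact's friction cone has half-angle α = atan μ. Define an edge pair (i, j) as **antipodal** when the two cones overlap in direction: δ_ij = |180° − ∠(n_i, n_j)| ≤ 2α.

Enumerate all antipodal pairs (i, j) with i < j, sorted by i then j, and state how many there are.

α = atan 0.15 = 8.53°;  2α = 17.06°
n_0 = (-0.3939, +0.9191)
n_1 = (-0.9920, +0.1263)
n_2 = (-0.8424, -0.5388)
n_3 = (-0.2243, -0.9745)
n_4 = (+0.9942, -0.1080)
  (0,1): δ = 120.46°  ·
  (0,2): δ = 80.59°  ·
  (0,3): δ = 36.16°  ·
  (0,4): δ = 60.60°  ·
  (1,2): δ = 140.14°  ·
  (1,3): δ = 95.70°  ·
  (1,4): δ = 1.06°  ✓
  (2,3): δ = 135.56°  ·
  (2,4): δ = 38.80°  ·
  (3,4): δ = 83.24°  ·
antipodal pairs: 1

count = 1; pairs: (1,4)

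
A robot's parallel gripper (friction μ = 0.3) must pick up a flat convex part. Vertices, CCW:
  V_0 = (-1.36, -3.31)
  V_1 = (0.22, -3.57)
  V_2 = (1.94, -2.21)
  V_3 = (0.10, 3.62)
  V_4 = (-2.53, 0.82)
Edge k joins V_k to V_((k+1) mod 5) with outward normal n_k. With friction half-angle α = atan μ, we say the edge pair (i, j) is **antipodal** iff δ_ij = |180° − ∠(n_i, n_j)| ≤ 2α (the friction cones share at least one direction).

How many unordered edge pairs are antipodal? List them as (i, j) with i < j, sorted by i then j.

count = 2; pairs: (1,3), (2,4)

α = atan 0.3 = 16.70°;  2α = 33.40°
n_0 = (-0.1624, -0.9867)
n_1 = (+0.6202, -0.7844)
n_2 = (+0.9536, +0.3010)
n_3 = (-0.7289, +0.6846)
n_4 = (-0.9621, -0.2726)
  (0,1): δ = 132.32°  ·
  (0,2): δ = 63.14°  ·
  (0,3): δ = 56.14°  ·
  (0,4): δ = 115.16°  ·
  (1,2): δ = 110.82°  ·
  (1,3): δ = 8.46°  ✓
  (1,4): δ = 67.48°  ·
  (2,3): δ = 60.72°  ·
  (2,4): δ = 1.70°  ✓
  (3,4): δ = 120.98°  ·
antipodal pairs: 2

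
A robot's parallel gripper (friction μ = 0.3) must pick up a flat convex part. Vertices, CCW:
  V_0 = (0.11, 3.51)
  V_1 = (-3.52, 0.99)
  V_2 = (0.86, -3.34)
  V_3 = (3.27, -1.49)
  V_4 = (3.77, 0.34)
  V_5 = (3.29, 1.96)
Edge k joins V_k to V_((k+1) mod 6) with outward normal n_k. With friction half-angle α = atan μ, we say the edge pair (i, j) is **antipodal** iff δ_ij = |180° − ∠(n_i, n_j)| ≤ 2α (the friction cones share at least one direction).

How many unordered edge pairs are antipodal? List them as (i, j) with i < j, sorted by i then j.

α = atan 0.3 = 16.70°;  2α = 33.40°
n_0 = (-0.5703, +0.8215)
n_1 = (-0.7030, -0.7112)
n_2 = (+0.6089, -0.7932)
n_3 = (+0.9646, -0.2636)
n_4 = (+0.9588, +0.2841)
n_5 = (+0.4381, +0.8989)
  (0,1): δ = 79.44°  ·
  (0,2): δ = 2.74°  ✓
  (0,3): δ = 39.95°  ·
  (0,4): δ = 71.74°  ·
  (0,5): δ = 119.25°  ·
  (1,2): δ = 97.82°  ·
  (1,3): δ = 60.61°  ·
  (1,4): δ = 28.82°  ✓
  (1,5): δ = 18.69°  ✓
  (2,3): δ = 142.79°  ·
  (2,4): δ = 111.01°  ·
  (2,5): δ = 63.50°  ·
  (3,4): δ = 148.21°  ·
  (3,5): δ = 100.70°  ·
  (4,5): δ = 132.49°  ·
antipodal pairs: 3

count = 3; pairs: (0,2), (1,4), (1,5)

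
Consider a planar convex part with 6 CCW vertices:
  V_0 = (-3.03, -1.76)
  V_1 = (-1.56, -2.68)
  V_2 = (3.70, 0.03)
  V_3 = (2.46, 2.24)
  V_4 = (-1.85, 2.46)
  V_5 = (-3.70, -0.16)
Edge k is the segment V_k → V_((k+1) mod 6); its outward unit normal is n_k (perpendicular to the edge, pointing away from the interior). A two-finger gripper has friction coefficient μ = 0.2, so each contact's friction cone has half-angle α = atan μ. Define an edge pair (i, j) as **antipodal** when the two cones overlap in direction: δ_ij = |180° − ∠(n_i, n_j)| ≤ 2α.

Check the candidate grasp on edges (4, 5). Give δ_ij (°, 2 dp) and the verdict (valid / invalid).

δ = 122.05°, invalid

α = atan 0.2 = 11.31°;  2α = 22.62°
edge 4: e_4 = (-1.85, -2.62);  n_4 = (-0.8169, +0.5768)
edge 5: e_5 = (+0.67, -1.60);  n_5 = (-0.9224, -0.3863)
∠(n_4, n_5) = 57.95°
δ = |180° − 57.95°| = 122.05°
122.05° > 2α = 22.62°  →  invalid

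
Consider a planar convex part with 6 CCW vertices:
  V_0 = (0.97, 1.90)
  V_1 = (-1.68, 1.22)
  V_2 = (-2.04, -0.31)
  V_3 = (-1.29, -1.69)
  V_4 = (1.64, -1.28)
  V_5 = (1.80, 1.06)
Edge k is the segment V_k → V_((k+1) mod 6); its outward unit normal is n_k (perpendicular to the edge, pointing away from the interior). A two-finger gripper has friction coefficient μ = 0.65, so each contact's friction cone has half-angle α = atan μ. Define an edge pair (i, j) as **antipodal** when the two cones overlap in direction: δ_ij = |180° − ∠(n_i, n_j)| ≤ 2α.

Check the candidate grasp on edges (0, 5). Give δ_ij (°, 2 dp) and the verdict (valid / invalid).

δ = 120.27°, invalid

α = atan 0.65 = 33.02°;  2α = 66.05°
edge 0: e_0 = (-2.65, -0.68);  n_0 = (-0.2486, +0.9686)
edge 5: e_5 = (-0.83, +0.84);  n_5 = (+0.7113, +0.7029)
∠(n_0, n_5) = 59.73°
δ = |180° − 59.73°| = 120.27°
120.27° > 2α = 66.05°  →  invalid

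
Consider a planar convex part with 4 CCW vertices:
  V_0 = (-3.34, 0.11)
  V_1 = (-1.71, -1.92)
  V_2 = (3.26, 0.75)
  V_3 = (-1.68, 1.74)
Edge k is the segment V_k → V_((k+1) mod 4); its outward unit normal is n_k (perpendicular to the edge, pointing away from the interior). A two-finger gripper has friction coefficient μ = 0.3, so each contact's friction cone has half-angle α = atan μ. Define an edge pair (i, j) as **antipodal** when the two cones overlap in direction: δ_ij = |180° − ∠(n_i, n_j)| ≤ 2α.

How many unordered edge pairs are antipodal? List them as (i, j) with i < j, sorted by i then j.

α = atan 0.3 = 16.70°;  2α = 33.40°
n_0 = (-0.7797, -0.6261)
n_1 = (+0.4733, -0.8809)
n_2 = (+0.1965, +0.9805)
n_3 = (-0.7006, +0.7135)
  (0,1): δ = 100.52°  ·
  (0,2): δ = 39.90°  ·
  (0,3): δ = 95.71°  ·
  (1,2): δ = 39.58°  ·
  (1,3): δ = 16.23°  ✓
  (2,3): δ = 124.19°  ·
antipodal pairs: 1

count = 1; pairs: (1,3)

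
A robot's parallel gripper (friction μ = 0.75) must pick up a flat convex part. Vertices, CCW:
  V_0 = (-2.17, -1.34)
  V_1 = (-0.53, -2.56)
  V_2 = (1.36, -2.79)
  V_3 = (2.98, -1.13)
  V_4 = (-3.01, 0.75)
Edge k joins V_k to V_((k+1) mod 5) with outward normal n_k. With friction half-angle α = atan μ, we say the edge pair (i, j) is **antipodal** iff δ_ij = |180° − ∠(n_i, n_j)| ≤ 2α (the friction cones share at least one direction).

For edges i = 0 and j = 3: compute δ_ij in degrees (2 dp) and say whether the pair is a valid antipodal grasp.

α = atan 0.75 = 36.87°;  2α = 73.74°
edge 0: e_0 = (+1.64, -1.22);  n_0 = (-0.5969, -0.8023)
edge 3: e_3 = (-5.99, +1.88);  n_3 = (+0.2995, +0.9541)
∠(n_0, n_3) = 160.78°
δ = |180° − 160.78°| = 19.22°
19.22° ≤ 2α = 73.74°  →  valid

δ = 19.22°, valid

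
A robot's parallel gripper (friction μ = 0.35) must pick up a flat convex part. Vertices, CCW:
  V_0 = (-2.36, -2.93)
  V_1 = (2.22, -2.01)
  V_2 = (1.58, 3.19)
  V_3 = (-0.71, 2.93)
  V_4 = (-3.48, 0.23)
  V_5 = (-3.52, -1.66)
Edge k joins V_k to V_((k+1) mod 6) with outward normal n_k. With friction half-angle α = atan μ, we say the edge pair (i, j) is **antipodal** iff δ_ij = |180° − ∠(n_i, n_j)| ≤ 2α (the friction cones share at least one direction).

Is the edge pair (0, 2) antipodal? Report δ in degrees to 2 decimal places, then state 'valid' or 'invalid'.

α = atan 0.35 = 19.29°;  2α = 38.58°
edge 0: e_0 = (+4.58, +0.92);  n_0 = (+0.1969, -0.9804)
edge 2: e_2 = (-2.29, -0.26);  n_2 = (-0.1128, +0.9936)
∠(n_0, n_2) = 175.12°
δ = |180° − 175.12°| = 4.88°
4.88° ≤ 2α = 38.58°  →  valid

δ = 4.88°, valid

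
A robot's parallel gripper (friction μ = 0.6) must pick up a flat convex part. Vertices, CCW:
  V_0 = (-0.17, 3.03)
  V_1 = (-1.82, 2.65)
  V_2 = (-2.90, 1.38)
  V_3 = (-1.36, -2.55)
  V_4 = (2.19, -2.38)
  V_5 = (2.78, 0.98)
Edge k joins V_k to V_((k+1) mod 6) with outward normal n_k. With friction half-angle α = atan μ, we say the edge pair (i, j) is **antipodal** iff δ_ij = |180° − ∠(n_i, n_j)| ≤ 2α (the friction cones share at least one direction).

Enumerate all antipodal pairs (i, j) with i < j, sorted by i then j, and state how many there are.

α = atan 0.6 = 30.96°;  2α = 61.93°
n_0 = (-0.2244, +0.9745)
n_1 = (-0.7618, +0.6478)
n_2 = (-0.9311, -0.3648)
n_3 = (+0.0478, -0.9989)
n_4 = (+0.9849, -0.1729)
n_5 = (+0.5707, +0.8212)
  (0,1): δ = 143.35°  ·
  (0,2): δ = 81.57°  ·
  (0,3): δ = 10.23°  ✓
  (0,4): δ = 67.07°  ·
  (0,5): δ = 132.23°  ·
  (1,2): δ = 118.22°  ·
  (1,3): δ = 46.88°  ✓
  (1,4): δ = 30.42°  ✓
  (1,5): δ = 95.58°  ·
  (2,3): δ = 108.66°  ·
  (2,4): δ = 31.36°  ✓
  (2,5): δ = 33.81°  ✓
  (3,4): δ = 102.70°  ·
  (3,5): δ = 37.54°  ✓
  (4,5): δ = 114.84°  ·
antipodal pairs: 6

count = 6; pairs: (0,3), (1,3), (1,4), (2,4), (2,5), (3,5)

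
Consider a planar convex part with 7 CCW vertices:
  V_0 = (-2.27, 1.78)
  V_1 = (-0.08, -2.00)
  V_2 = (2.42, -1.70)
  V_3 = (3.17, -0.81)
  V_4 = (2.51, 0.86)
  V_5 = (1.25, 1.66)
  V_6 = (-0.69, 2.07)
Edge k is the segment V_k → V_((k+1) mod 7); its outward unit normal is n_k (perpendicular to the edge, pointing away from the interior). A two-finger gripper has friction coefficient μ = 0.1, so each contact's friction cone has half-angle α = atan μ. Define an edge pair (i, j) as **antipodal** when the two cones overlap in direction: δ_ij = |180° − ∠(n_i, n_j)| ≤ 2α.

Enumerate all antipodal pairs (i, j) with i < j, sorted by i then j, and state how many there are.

count = 2; pairs: (0,3), (1,6)

α = atan 0.1 = 5.71°;  2α = 11.42°
n_0 = (-0.8653, -0.5013)
n_1 = (+0.1191, -0.9929)
n_2 = (+0.7647, -0.6444)
n_3 = (+0.9300, +0.3675)
n_4 = (+0.5360, +0.8442)
n_5 = (+0.2068, +0.9784)
n_6 = (-0.1805, +0.9836)
  (0,1): δ = 113.24°  ·
  (0,2): δ = 70.21°  ·
  (0,3): δ = 8.52°  ✓
  (0,4): δ = 27.50°  ·
  (0,5): δ = 47.98°  ·
  (0,6): δ = 70.31°  ·
  (1,2): δ = 136.96°  ·
  (1,3): δ = 75.28°  ·
  (1,4): δ = 39.26°  ·
  (1,5): δ = 18.78°  ·
  (1,6): δ = 3.56°  ✓
  (2,3): δ = 118.31°  ·
  (2,4): δ = 82.29°  ·
  (2,5): δ = 61.81°  ·
  (2,6): δ = 39.48°  ·
  (3,4): δ = 143.98°  ·
  (3,5): δ = 123.50°  ·
  (3,6): δ = 101.16°  ·
  (4,5): δ = 159.52°  ·
  (4,6): δ = 137.19°  ·
  (5,6): δ = 157.67°  ·
antipodal pairs: 2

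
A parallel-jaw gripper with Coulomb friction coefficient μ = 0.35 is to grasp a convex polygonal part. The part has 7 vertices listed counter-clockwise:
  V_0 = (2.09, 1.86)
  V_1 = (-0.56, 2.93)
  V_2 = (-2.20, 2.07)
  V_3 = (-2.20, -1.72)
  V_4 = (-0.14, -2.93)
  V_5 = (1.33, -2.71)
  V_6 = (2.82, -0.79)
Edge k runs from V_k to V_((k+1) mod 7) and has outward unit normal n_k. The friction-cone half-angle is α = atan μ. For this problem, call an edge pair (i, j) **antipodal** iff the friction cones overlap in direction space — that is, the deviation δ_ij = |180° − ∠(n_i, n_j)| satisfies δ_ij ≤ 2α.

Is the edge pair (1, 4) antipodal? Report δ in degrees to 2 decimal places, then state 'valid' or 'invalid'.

δ = 19.16°, valid

α = atan 0.35 = 19.29°;  2α = 38.58°
edge 1: e_1 = (-1.64, -0.86);  n_1 = (-0.4644, +0.8856)
edge 4: e_4 = (+1.47, +0.22);  n_4 = (+0.1480, -0.9890)
∠(n_1, n_4) = 160.84°
δ = |180° − 160.84°| = 19.16°
19.16° ≤ 2α = 38.58°  →  valid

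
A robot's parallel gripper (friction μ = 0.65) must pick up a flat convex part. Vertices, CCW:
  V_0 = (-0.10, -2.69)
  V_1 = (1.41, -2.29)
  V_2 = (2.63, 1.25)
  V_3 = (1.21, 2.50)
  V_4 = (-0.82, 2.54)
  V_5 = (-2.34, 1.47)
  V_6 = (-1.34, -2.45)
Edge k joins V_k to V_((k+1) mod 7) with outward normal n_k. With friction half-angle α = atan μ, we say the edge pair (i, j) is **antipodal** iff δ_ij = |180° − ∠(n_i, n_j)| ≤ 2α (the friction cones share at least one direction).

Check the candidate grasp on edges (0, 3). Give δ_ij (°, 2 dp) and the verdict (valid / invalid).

δ = 15.97°, valid

α = atan 0.65 = 33.02°;  2α = 66.05°
edge 0: e_0 = (+1.51, +0.40);  n_0 = (+0.2561, -0.9667)
edge 3: e_3 = (-2.03, +0.04);  n_3 = (+0.0197, +0.9998)
∠(n_0, n_3) = 164.03°
δ = |180° − 164.03°| = 15.97°
15.97° ≤ 2α = 66.05°  →  valid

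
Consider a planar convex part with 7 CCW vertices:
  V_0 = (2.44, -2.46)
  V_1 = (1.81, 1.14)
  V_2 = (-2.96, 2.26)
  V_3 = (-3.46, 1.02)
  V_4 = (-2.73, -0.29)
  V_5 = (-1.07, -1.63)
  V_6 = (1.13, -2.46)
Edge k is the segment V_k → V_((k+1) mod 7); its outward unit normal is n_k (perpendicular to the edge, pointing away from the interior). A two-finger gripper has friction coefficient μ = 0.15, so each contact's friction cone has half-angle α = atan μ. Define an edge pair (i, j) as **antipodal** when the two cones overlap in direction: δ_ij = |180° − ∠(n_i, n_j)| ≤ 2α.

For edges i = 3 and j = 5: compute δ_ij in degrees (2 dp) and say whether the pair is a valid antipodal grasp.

δ = 139.80°, invalid

α = atan 0.15 = 8.53°;  2α = 17.06°
edge 3: e_3 = (+0.73, -1.31);  n_3 = (-0.8735, -0.4868)
edge 5: e_5 = (+2.20, -0.83);  n_5 = (-0.3530, -0.9356)
∠(n_3, n_5) = 40.20°
δ = |180° − 40.20°| = 139.80°
139.80° > 2α = 17.06°  →  invalid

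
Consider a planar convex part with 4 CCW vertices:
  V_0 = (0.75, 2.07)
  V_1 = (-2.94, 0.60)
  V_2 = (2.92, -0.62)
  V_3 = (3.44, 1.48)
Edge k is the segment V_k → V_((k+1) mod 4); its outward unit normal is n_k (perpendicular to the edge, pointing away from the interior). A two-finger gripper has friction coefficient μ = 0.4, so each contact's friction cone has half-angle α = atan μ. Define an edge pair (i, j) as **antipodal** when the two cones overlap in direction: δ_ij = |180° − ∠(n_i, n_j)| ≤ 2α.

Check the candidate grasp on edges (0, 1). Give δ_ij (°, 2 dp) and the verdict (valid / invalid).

δ = 33.48°, valid

α = atan 0.4 = 21.80°;  2α = 43.60°
edge 0: e_0 = (-3.69, -1.47);  n_0 = (-0.3701, +0.9290)
edge 1: e_1 = (+5.86, -1.22);  n_1 = (-0.2038, -0.9790)
∠(n_0, n_1) = 146.52°
δ = |180° − 146.52°| = 33.48°
33.48° ≤ 2α = 43.60°  →  valid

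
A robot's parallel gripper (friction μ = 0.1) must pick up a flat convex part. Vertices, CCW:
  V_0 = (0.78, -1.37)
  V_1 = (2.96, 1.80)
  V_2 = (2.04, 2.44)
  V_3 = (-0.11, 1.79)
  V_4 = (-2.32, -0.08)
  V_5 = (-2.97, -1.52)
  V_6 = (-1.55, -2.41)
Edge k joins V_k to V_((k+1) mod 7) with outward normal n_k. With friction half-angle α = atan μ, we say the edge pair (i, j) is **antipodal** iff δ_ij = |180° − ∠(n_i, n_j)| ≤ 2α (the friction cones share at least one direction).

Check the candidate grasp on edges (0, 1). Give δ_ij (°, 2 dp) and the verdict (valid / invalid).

α = atan 0.1 = 5.71°;  2α = 11.42°
edge 0: e_0 = (+2.18, +3.17);  n_0 = (+0.8240, -0.5666)
edge 1: e_1 = (-0.92, +0.64);  n_1 = (+0.5711, +0.8209)
∠(n_0, n_1) = 89.69°
δ = |180° − 89.69°| = 90.31°
90.31° > 2α = 11.42°  →  invalid

δ = 90.31°, invalid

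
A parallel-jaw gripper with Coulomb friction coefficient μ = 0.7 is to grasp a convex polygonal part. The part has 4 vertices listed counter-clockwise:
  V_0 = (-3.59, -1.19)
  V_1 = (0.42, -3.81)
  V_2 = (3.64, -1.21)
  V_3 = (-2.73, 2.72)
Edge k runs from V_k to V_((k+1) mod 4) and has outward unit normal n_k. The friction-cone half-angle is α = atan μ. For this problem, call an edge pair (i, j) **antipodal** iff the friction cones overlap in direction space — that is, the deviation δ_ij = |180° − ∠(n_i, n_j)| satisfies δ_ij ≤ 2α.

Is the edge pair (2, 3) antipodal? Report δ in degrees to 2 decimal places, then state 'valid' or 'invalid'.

δ = 70.73°, invalid

α = atan 0.7 = 34.99°;  2α = 69.98°
edge 2: e_2 = (-6.37, +3.93);  n_2 = (+0.5251, +0.8511)
edge 3: e_3 = (-0.86, -3.91);  n_3 = (-0.9767, +0.2148)
∠(n_2, n_3) = 109.27°
δ = |180° − 109.27°| = 70.73°
70.73° > 2α = 69.98°  →  invalid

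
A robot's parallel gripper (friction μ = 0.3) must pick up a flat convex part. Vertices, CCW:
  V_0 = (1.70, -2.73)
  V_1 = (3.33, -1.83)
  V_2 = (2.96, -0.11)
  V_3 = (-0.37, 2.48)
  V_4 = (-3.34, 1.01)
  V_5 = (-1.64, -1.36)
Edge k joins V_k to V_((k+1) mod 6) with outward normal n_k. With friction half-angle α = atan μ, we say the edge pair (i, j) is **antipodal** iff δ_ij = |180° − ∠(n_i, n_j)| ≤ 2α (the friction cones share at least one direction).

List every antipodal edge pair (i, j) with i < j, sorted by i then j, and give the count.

count = 4; pairs: (0,3), (1,4), (2,4), (2,5)

α = atan 0.3 = 16.70°;  2α = 33.40°
n_0 = (+0.4834, -0.8754)
n_1 = (+0.9776, +0.2103)
n_2 = (+0.6139, +0.7894)
n_3 = (-0.4436, +0.8962)
n_4 = (-0.8126, -0.5829)
n_5 = (-0.3795, -0.9252)
  (0,1): δ = 106.76°  ·
  (0,2): δ = 66.78°  ·
  (0,3): δ = 2.57°  ✓
  (0,4): δ = 96.75°  ·
  (0,5): δ = 128.79°  ·
  (1,2): δ = 140.02°  ·
  (1,3): δ = 75.81°  ·
  (1,4): δ = 23.51°  ✓
  (1,5): δ = 55.56°  ·
  (2,3): δ = 115.79°  ·
  (2,4): δ = 16.47°  ✓
  (2,5): δ = 15.57°  ✓
  (3,4): δ = 80.68°  ·
  (3,5): δ = 48.64°  ·
  (4,5): δ = 147.95°  ·
antipodal pairs: 4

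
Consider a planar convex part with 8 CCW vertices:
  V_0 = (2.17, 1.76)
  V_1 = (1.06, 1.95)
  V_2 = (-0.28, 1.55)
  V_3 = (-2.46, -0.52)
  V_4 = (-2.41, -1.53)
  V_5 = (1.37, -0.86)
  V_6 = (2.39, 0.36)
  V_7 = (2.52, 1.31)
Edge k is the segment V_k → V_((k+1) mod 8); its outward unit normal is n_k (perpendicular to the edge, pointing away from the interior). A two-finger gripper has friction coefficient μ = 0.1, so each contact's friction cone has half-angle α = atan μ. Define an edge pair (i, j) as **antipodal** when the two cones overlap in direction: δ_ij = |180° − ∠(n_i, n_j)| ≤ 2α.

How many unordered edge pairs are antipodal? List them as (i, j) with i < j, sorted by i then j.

count = 3; pairs: (1,4), (2,5), (3,6)

α = atan 0.1 = 5.71°;  2α = 11.42°
n_0 = (+0.1687, +0.9857)
n_1 = (-0.2860, +0.9582)
n_2 = (-0.6886, +0.7252)
n_3 = (-0.9988, -0.0494)
n_4 = (+0.1745, -0.9847)
n_5 = (+0.7672, -0.6414)
n_6 = (+0.9908, -0.1356)
n_7 = (+0.7894, +0.6139)
  (0,1): δ = 153.67°  ·
  (0,2): δ = 126.77°  ·
  (0,3): δ = 77.45°  ·
  (0,4): δ = 19.76°  ·
  (0,5): δ = 59.82°  ·
  (0,6): δ = 91.92°  ·
  (0,7): δ = 137.59°  ·
  (1,2): δ = 153.10°  ·
  (1,3): δ = 103.79°  ·
  (1,4): δ = 6.57°  ✓
  (1,5): δ = 33.48°  ·
  (1,6): δ = 65.59°  ·
  (1,7): δ = 111.25°  ·
  (2,3): δ = 130.68°  ·
  (2,4): δ = 33.47°  ·
  (2,5): δ = 6.58°  ✓
  (2,6): δ = 38.69°  ·
  (2,7): δ = 84.36°  ·
  (3,4): δ = 82.78°  ·
  (3,5): δ = 42.73°  ·
  (3,6): δ = 10.63°  ✓
  (3,7): δ = 35.04°  ·
  (4,5): δ = 139.95°  ·
  (4,6): δ = 107.84°  ·
  (4,7): δ = 62.18°  ·
  (5,6): δ = 147.89°  ·
  (5,7): δ = 102.23°  ·
  (6,7): δ = 134.33°  ·
antipodal pairs: 3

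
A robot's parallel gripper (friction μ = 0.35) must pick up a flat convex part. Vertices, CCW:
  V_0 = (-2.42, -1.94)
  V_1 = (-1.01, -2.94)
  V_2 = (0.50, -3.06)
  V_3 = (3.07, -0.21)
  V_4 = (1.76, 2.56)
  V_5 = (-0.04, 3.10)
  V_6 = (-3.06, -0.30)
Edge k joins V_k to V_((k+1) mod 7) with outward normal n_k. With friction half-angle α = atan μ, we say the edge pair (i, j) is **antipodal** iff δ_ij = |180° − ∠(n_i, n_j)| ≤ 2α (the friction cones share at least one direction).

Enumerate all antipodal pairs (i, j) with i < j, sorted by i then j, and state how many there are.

count = 5; pairs: (0,3), (0,4), (1,4), (2,5), (3,6)

α = atan 0.35 = 19.29°;  2α = 38.58°
n_0 = (-0.5785, -0.8157)
n_1 = (-0.0792, -0.9969)
n_2 = (+0.7426, -0.6697)
n_3 = (+0.9040, +0.4275)
n_4 = (+0.2873, +0.9578)
n_5 = (-0.7477, +0.6641)
n_6 = (-0.9316, -0.3635)
  (0,1): δ = 149.20°  ·
  (0,2): δ = 96.70°  ·
  (0,3): δ = 29.34°  ✓
  (0,4): δ = 18.65°  ✓
  (0,5): δ = 83.73°  ·
  (0,6): δ = 146.66°  ·
  (1,2): δ = 127.50°  ·
  (1,3): δ = 60.15°  ·
  (1,4): δ = 12.16°  ✓
  (1,5): δ = 52.93°  ·
  (1,6): δ = 115.86°  ·
  (2,3): δ = 112.65°  ·
  (2,4): δ = 64.66°  ·
  (2,5): δ = 0.43°  ✓
  (2,6): δ = 63.36°  ·
  (3,4): δ = 132.01°  ·
  (3,5): δ = 66.92°  ·
  (3,6): δ = 3.99°  ✓
  (4,5): δ = 114.91°  ·
  (4,6): δ = 51.98°  ·
  (5,6): δ = 117.07°  ·
antipodal pairs: 5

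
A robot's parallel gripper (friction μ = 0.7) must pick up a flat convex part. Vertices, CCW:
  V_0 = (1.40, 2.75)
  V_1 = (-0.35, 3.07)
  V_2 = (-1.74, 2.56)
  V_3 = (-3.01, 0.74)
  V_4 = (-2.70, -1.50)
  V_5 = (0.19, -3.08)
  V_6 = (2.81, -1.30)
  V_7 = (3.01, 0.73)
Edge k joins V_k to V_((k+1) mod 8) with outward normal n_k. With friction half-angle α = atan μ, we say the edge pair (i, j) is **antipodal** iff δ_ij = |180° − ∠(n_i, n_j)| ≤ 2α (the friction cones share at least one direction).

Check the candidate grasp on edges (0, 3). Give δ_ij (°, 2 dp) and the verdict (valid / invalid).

α = atan 0.7 = 34.99°;  2α = 69.98°
edge 0: e_0 = (-1.75, +0.32);  n_0 = (+0.1799, +0.9837)
edge 3: e_3 = (+0.31, -2.24);  n_3 = (-0.9906, -0.1371)
∠(n_0, n_3) = 108.24°
δ = |180° − 108.24°| = 71.76°
71.76° > 2α = 69.98°  →  invalid

δ = 71.76°, invalid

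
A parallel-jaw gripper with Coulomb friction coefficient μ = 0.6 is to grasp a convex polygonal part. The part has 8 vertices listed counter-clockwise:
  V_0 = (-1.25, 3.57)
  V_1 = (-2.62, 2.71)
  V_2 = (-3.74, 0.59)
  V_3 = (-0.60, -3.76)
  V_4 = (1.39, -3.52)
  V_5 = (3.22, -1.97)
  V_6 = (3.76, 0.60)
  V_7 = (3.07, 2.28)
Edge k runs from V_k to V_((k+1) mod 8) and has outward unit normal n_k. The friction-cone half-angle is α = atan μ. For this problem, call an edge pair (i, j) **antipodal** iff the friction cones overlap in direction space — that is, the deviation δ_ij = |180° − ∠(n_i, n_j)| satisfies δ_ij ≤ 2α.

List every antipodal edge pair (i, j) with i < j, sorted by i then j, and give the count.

α = atan 0.6 = 30.96°;  2α = 61.93°
n_0 = (-0.5317, +0.8470)
n_1 = (-0.8842, +0.4671)
n_2 = (-0.8108, -0.5853)
n_3 = (+0.1197, -0.9928)
n_4 = (+0.6463, -0.7631)
n_5 = (+0.9786, -0.2056)
n_6 = (+0.9250, +0.3799)
n_7 = (+0.2861, +0.9582)
  (0,1): δ = 149.97°  ·
  (0,2): δ = 86.29°  ·
  (0,3): δ = 25.24°  ✓
  (0,4): δ = 8.15°  ✓
  (0,5): δ = 46.02°  ✓
  (0,6): δ = 80.21°  ·
  (0,7): δ = 131.26°  ·
  (1,2): δ = 116.33°  ·
  (1,3): δ = 55.28°  ✓
  (1,4): δ = 21.89°  ✓
  (1,5): δ = 15.98°  ✓
  (1,6): δ = 50.18°  ✓
  (1,7): δ = 101.22°  ·
  (2,3): δ = 118.95°  ·
  (2,4): δ = 85.56°  ·
  (2,5): δ = 47.69°  ✓
  (2,6): δ = 13.49°  ✓
  (2,7): δ = 37.55°  ✓
  (3,4): δ = 146.61°  ·
  (3,5): δ = 108.74°  ·
  (3,6): δ = 74.55°  ·
  (3,7): δ = 23.50°  ✓
  (4,5): δ = 142.13°  ·
  (4,6): δ = 107.94°  ·
  (4,7): δ = 56.89°  ✓
  (5,6): δ = 145.81°  ·
  (5,7): δ = 94.76°  ·
  (6,7): δ = 128.95°  ·
antipodal pairs: 12

count = 12; pairs: (0,3), (0,4), (0,5), (1,3), (1,4), (1,5), (1,6), (2,5), (2,6), (2,7), (3,7), (4,7)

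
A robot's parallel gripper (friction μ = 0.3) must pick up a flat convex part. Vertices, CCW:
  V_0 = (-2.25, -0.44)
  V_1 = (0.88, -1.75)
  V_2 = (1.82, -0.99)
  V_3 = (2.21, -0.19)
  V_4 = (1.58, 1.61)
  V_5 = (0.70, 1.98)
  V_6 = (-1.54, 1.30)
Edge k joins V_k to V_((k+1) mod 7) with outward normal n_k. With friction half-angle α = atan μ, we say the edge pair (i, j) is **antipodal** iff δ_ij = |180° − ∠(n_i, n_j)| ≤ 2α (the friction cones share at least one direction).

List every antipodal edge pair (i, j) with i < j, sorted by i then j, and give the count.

count = 4; pairs: (0,4), (1,5), (1,6), (2,6)

α = atan 0.3 = 16.70°;  2α = 33.40°
n_0 = (-0.3861, -0.9225)
n_1 = (+0.6287, -0.7776)
n_2 = (+0.8989, -0.4382)
n_3 = (+0.9439, +0.3304)
n_4 = (+0.3876, +0.9218)
n_5 = (-0.2905, +0.9569)
n_6 = (-0.9259, +0.3778)
  (0,1): δ = 118.33°  ·
  (0,2): δ = 93.28°  ·
  (0,3): δ = 48.00°  ·
  (0,4): δ = 0.09°  ✓
  (0,5): δ = 39.60°  ·
  (0,6): δ = 90.51°  ·
  (1,2): δ = 154.95°  ·
  (1,3): δ = 109.67°  ·
  (1,4): δ = 61.76°  ·
  (1,5): δ = 22.07°  ✓
  (1,6): δ = 28.85°  ✓
  (2,3): δ = 134.72°  ·
  (2,4): δ = 86.82°  ·
  (2,5): δ = 47.12°  ·
  (2,6): δ = 3.79°  ✓
  (3,4): δ = 132.09°  ·
  (3,5): δ = 92.40°  ·
  (3,6): δ = 41.49°  ·
  (4,5): δ = 140.31°  ·
  (4,6): δ = 89.39°  ·
  (5,6): δ = 129.08°  ·
antipodal pairs: 4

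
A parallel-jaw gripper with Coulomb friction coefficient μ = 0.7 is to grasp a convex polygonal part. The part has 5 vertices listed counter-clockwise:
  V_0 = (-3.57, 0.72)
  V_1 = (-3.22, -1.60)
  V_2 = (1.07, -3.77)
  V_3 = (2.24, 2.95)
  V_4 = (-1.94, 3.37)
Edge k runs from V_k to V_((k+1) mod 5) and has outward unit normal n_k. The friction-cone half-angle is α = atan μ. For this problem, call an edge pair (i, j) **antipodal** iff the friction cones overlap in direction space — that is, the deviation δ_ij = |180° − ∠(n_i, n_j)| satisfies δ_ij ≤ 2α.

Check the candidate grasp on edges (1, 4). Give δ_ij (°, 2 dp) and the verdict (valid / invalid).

δ = 85.24°, invalid

α = atan 0.7 = 34.99°;  2α = 69.98°
edge 1: e_1 = (+4.29, -2.17);  n_1 = (-0.4514, -0.8923)
edge 4: e_4 = (-1.63, -2.65);  n_4 = (-0.8518, +0.5239)
∠(n_1, n_4) = 94.76°
δ = |180° − 94.76°| = 85.24°
85.24° > 2α = 69.98°  →  invalid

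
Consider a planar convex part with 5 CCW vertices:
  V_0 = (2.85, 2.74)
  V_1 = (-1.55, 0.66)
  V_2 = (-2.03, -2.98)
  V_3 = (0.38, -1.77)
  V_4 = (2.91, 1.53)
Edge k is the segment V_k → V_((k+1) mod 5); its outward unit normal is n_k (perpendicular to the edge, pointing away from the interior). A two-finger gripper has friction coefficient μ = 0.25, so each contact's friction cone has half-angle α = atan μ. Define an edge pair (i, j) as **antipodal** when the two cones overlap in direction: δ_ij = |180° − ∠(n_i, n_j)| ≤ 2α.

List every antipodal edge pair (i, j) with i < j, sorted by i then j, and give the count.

α = atan 0.25 = 14.04°;  2α = 28.07°
n_0 = (-0.4274, +0.9041)
n_1 = (-0.9914, +0.1307)
n_2 = (+0.4487, -0.8937)
n_3 = (+0.7936, -0.6084)
n_4 = (+0.9988, +0.0495)
  (0,1): δ = 122.81°  ·
  (0,2): δ = 1.36°  ✓
  (0,3): δ = 27.22°  ✓
  (0,4): δ = 67.54°  ·
  (1,2): δ = 55.83°  ·
  (1,3): δ = 29.96°  ·
  (1,4): δ = 10.35°  ✓
  (2,3): δ = 154.14°  ·
  (2,4): δ = 113.82°  ·
  (3,4): δ = 139.69°  ·
antipodal pairs: 3

count = 3; pairs: (0,2), (0,3), (1,4)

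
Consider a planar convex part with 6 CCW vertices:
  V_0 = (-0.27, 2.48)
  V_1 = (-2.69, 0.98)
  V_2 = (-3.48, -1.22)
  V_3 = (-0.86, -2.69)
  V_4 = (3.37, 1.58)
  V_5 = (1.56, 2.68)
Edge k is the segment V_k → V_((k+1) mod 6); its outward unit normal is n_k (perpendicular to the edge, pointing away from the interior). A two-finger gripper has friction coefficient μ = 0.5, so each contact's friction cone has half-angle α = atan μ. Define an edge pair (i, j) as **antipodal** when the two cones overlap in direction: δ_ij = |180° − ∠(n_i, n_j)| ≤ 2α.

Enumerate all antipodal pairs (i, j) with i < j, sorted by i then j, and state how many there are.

α = atan 0.5 = 26.57°;  2α = 53.13°
n_0 = (-0.5268, +0.8500)
n_1 = (-0.9412, +0.3380)
n_2 = (-0.4893, -0.8721)
n_3 = (+0.7104, -0.7038)
n_4 = (+0.5193, +0.8546)
n_5 = (-0.1086, +0.9941)
  (0,1): δ = 141.54°  ·
  (0,2): δ = 61.09°  ·
  (0,3): δ = 13.48°  ✓
  (0,4): δ = 116.92°  ·
  (0,5): δ = 154.45°  ·
  (1,2): δ = 99.54°  ·
  (1,3): δ = 24.98°  ✓
  (1,4): δ = 78.46°  ·
  (1,5): δ = 115.99°  ·
  (2,3): δ = 105.43°  ·
  (2,4): δ = 1.99°  ✓
  (2,5): δ = 35.53°  ✓
  (3,4): δ = 76.56°  ·
  (3,5): δ = 39.03°  ✓
  (4,5): δ = 142.47°  ·
antipodal pairs: 5

count = 5; pairs: (0,3), (1,3), (2,4), (2,5), (3,5)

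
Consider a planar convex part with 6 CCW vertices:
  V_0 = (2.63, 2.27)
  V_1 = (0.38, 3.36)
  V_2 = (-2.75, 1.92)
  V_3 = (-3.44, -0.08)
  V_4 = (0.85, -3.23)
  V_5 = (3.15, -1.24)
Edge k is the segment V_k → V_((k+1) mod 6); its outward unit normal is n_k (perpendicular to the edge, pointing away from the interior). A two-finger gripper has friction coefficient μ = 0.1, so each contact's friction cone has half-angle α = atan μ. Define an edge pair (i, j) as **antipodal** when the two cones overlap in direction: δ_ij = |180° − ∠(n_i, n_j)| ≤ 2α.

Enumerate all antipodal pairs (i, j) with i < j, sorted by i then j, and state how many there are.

count = 1; pairs: (0,3)

α = atan 0.1 = 5.71°;  2α = 11.42°
n_0 = (+0.4360, +0.9000)
n_1 = (-0.4180, +0.9085)
n_2 = (-0.9453, +0.3261)
n_3 = (-0.5919, -0.8060)
n_4 = (+0.6543, -0.7562)
n_5 = (+0.9892, +0.1465)
  (0,1): δ = 129.45°  ·
  (0,2): δ = 83.19°  ·
  (0,3): δ = 10.44°  ✓
  (0,4): δ = 66.71°  ·
  (0,5): δ = 124.27°  ·
  (1,2): δ = 133.74°  ·
  (1,3): δ = 60.99°  ·
  (1,4): δ = 16.16°  ·
  (1,5): δ = 73.72°  ·
  (2,3): δ = 107.25°  ·
  (2,4): δ = 30.10°  ·
  (2,5): δ = 27.46°  ·
  (3,4): δ = 102.84°  ·
  (3,5): δ = 45.28°  ·
  (4,5): δ = 122.44°  ·
antipodal pairs: 1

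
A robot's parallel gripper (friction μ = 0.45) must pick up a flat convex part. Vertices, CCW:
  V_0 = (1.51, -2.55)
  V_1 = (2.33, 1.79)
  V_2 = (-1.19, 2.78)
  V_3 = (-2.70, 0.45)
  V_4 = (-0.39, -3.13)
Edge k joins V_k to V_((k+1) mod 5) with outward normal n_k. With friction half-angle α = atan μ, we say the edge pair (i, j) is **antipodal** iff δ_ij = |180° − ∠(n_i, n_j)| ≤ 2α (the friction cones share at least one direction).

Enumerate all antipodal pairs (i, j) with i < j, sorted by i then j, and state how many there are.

α = atan 0.45 = 24.23°;  2α = 48.46°
n_0 = (+0.9826, -0.1857)
n_1 = (+0.2707, +0.9627)
n_2 = (-0.8392, +0.5438)
n_3 = (-0.8403, -0.5422)
n_4 = (+0.2920, -0.9564)
  (0,1): δ = 95.01°  ·
  (0,2): δ = 22.25°  ✓
  (0,3): δ = 43.53°  ✓
  (0,4): δ = 117.67°  ·
  (1,2): δ = 107.24°  ·
  (1,3): δ = 41.46°  ✓
  (1,4): δ = 32.68°  ✓
  (2,3): δ = 114.22°  ·
  (2,4): δ = 40.08°  ✓
  (3,4): δ = 105.86°  ·
antipodal pairs: 5

count = 5; pairs: (0,2), (0,3), (1,3), (1,4), (2,4)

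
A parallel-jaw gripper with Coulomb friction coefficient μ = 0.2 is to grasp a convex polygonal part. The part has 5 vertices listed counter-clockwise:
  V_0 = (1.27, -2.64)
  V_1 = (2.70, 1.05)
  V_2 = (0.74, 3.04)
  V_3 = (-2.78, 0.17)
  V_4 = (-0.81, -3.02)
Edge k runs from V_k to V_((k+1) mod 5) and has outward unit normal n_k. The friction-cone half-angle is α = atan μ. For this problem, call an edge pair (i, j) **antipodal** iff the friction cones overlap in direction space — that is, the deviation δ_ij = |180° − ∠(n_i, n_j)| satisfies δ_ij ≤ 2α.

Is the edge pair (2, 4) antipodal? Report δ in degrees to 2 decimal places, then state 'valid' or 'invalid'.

δ = 28.84°, invalid

α = atan 0.2 = 11.31°;  2α = 22.62°
edge 2: e_2 = (-3.52, -2.87);  n_2 = (-0.6319, +0.7750)
edge 4: e_4 = (+2.08, +0.38);  n_4 = (+0.1797, -0.9837)
∠(n_2, n_4) = 151.16°
δ = |180° − 151.16°| = 28.84°
28.84° > 2α = 22.62°  →  invalid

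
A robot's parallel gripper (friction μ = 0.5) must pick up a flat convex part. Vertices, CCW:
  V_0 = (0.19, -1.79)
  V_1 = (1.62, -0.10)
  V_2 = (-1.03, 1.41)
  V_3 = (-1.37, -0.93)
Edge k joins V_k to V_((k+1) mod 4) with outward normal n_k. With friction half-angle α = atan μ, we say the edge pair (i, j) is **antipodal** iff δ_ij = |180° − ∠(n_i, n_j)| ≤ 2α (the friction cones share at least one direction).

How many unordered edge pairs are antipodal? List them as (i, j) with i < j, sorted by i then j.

α = atan 0.5 = 26.57°;  2α = 53.13°
n_0 = (+0.7634, -0.6459)
n_1 = (+0.4951, +0.8688)
n_2 = (-0.9896, +0.1438)
n_3 = (-0.4828, -0.8757)
  (0,1): δ = 79.44°  ·
  (0,2): δ = 31.97°  ✓
  (0,3): δ = 101.37°  ·
  (1,2): δ = 68.59°  ·
  (1,3): δ = 0.81°  ✓
  (2,3): δ = 110.60°  ·
antipodal pairs: 2

count = 2; pairs: (0,2), (1,3)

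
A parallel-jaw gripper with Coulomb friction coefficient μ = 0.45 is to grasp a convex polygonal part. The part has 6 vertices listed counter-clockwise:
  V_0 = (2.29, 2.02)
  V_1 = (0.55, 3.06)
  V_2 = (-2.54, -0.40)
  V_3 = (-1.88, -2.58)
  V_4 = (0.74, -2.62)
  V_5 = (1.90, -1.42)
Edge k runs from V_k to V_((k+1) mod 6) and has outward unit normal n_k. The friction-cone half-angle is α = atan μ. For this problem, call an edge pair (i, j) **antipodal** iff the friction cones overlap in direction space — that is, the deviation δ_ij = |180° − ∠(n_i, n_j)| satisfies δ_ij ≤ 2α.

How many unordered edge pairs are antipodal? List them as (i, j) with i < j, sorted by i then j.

α = atan 0.45 = 24.23°;  2α = 48.46°
n_0 = (+0.5130, +0.8584)
n_1 = (-0.7459, +0.6661)
n_2 = (-0.9571, -0.2898)
n_3 = (-0.0153, -0.9999)
n_4 = (+0.7190, -0.6950)
n_5 = (+0.9936, -0.1127)
  (0,1): δ = 100.90°  ·
  (0,2): δ = 42.29°  ✓
  (0,3): δ = 29.99°  ✓
  (0,4): δ = 76.84°  ·
  (0,5): δ = 114.40°  ·
  (1,2): δ = 121.39°  ·
  (1,3): δ = 49.11°  ·
  (1,4): δ = 2.26°  ✓
  (1,5): δ = 35.30°  ✓
  (2,3): δ = 107.72°  ·
  (2,4): δ = 60.87°  ·
  (2,5): δ = 23.31°  ✓
  (3,4): δ = 133.15°  ·
  (3,5): δ = 95.59°  ·
  (4,5): δ = 142.44°  ·
antipodal pairs: 5

count = 5; pairs: (0,2), (0,3), (1,4), (1,5), (2,5)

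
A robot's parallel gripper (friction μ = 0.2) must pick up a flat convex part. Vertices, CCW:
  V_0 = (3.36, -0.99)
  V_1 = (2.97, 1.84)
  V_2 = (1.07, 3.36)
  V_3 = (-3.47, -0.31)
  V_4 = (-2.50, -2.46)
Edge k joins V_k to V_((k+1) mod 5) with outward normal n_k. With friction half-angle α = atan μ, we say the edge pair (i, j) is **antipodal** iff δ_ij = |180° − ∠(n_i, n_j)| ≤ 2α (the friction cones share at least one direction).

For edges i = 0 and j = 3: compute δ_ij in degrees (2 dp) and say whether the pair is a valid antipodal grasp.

α = atan 0.2 = 11.31°;  2α = 22.62°
edge 0: e_0 = (-0.39, +2.83);  n_0 = (+0.9906, +0.1365)
edge 3: e_3 = (+0.97, -2.15);  n_3 = (-0.9115, -0.4112)
∠(n_0, n_3) = 163.56°
δ = |180° − 163.56°| = 16.44°
16.44° ≤ 2α = 22.62°  →  valid

δ = 16.44°, valid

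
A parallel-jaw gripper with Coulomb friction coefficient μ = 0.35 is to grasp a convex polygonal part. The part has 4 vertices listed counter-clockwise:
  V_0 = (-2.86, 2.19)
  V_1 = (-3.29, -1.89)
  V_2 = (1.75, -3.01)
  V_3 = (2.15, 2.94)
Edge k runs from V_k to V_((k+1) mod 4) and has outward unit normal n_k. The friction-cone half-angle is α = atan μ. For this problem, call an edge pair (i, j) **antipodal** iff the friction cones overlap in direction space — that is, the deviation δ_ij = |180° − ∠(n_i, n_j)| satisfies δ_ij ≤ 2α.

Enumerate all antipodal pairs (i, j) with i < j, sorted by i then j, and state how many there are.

α = atan 0.35 = 19.29°;  2α = 38.58°
n_0 = (-0.9945, +0.1048)
n_1 = (-0.2169, -0.9762)
n_2 = (+0.9977, -0.0671)
n_3 = (-0.1481, +0.9890)
  (0,1): δ = 96.51°  ·
  (0,2): δ = 2.17°  ✓
  (0,3): δ = 104.53°  ·
  (1,2): δ = 81.32°  ·
  (1,3): δ = 21.04°  ✓
  (2,3): δ = 77.64°  ·
antipodal pairs: 2

count = 2; pairs: (0,2), (1,3)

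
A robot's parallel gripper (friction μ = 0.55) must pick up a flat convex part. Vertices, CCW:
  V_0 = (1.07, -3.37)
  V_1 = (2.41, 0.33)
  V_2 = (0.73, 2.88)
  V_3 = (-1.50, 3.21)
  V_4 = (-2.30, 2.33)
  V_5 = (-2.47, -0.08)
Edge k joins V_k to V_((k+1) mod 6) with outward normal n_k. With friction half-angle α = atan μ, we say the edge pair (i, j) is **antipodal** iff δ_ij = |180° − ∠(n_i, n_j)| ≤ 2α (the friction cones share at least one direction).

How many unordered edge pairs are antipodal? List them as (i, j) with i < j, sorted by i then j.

α = atan 0.55 = 28.81°;  2α = 57.62°
n_0 = (+0.9402, -0.3405)
n_1 = (+0.8351, +0.5502)
n_2 = (+0.1464, +0.9892)
n_3 = (-0.7399, +0.6727)
n_4 = (-0.9975, +0.0704)
n_5 = (-0.6808, -0.7325)
  (0,1): δ = 126.71°  ·
  (0,2): δ = 78.51°  ·
  (0,3): δ = 22.37°  ✓
  (0,4): δ = 15.87°  ✓
  (0,5): δ = 67.00°  ·
  (1,2): δ = 131.80°  ·
  (1,3): δ = 75.65°  ·
  (1,4): δ = 37.41°  ✓
  (1,5): δ = 13.72°  ✓
  (2,3): δ = 123.86°  ·
  (2,4): δ = 85.62°  ·
  (2,5): δ = 34.49°  ✓
  (3,4): δ = 141.76°  ·
  (3,5): δ = 90.63°  ·
  (4,5): δ = 128.87°  ·
antipodal pairs: 5

count = 5; pairs: (0,3), (0,4), (1,4), (1,5), (2,5)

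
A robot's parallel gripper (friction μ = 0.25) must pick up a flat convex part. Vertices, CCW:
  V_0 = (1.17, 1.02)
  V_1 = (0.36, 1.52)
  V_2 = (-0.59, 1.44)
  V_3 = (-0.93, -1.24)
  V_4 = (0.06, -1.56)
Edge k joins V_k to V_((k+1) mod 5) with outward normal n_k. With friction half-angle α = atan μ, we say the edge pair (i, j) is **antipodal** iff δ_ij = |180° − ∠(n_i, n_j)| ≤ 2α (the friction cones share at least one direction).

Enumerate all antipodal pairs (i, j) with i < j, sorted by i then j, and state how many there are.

α = atan 0.25 = 14.04°;  2α = 28.07°
n_0 = (+0.5253, +0.8509)
n_1 = (-0.0839, +0.9965)
n_2 = (-0.9920, +0.1259)
n_3 = (-0.3076, -0.9515)
n_4 = (+0.9186, -0.3952)
  (0,1): δ = 143.50°  ·
  (0,2): δ = 65.54°  ·
  (0,3): δ = 13.77°  ✓
  (0,4): δ = 98.41°  ·
  (1,2): δ = 102.04°  ·
  (1,3): δ = 22.73°  ✓
  (1,4): δ = 61.91°  ·
  (2,3): δ = 100.68°  ·
  (2,4): δ = 16.05°  ✓
  (3,4): δ = 95.37°  ·
antipodal pairs: 3

count = 3; pairs: (0,3), (1,3), (2,4)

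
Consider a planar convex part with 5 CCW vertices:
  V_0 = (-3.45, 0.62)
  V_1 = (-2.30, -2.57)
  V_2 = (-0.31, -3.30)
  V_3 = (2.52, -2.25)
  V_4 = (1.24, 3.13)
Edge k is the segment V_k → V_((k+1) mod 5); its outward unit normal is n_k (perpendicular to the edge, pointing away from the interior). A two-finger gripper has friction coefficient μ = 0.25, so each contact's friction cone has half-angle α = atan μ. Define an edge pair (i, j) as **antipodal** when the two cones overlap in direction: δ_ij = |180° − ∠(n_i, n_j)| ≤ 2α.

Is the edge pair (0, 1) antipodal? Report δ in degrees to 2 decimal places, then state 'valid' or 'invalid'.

α = atan 0.25 = 14.04°;  2α = 28.07°
edge 0: e_0 = (+1.15, -3.19);  n_0 = (-0.9407, -0.3391)
edge 1: e_1 = (+1.99, -0.73);  n_1 = (-0.3444, -0.9388)
∠(n_0, n_1) = 50.03°
δ = |180° − 50.03°| = 129.97°
129.97° > 2α = 28.07°  →  invalid

δ = 129.97°, invalid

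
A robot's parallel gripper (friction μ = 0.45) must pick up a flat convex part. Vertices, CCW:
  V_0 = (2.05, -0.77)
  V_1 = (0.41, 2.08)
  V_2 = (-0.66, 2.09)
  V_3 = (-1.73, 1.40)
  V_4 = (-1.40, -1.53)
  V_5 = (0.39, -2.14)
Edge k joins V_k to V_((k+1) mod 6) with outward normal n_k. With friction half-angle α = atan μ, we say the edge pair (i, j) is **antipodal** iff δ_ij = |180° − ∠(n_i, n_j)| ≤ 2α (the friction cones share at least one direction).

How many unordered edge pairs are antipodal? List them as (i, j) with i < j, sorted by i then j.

α = atan 0.45 = 24.23°;  2α = 48.46°
n_0 = (+0.8667, +0.4988)
n_1 = (+0.0093, +1.0000)
n_2 = (-0.5419, +0.8404)
n_3 = (-0.9937, -0.1119)
n_4 = (-0.3226, -0.9465)
n_5 = (+0.6365, -0.7713)
  (0,1): δ = 120.45°  ·
  (0,2): δ = 87.10°  ·
  (0,3): δ = 23.49°  ✓
  (0,4): δ = 41.26°  ✓
  (0,5): δ = 99.62°  ·
  (1,2): δ = 146.65°  ·
  (1,3): δ = 83.04°  ·
  (1,4): δ = 18.28°  ✓
  (1,5): δ = 40.07°  ✓
  (2,3): δ = 116.39°  ·
  (2,4): δ = 51.63°  ·
  (2,5): δ = 6.72°  ✓
  (3,4): δ = 115.24°  ·
  (3,5): δ = 56.89°  ·
  (4,5): δ = 121.65°  ·
antipodal pairs: 5

count = 5; pairs: (0,3), (0,4), (1,4), (1,5), (2,5)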